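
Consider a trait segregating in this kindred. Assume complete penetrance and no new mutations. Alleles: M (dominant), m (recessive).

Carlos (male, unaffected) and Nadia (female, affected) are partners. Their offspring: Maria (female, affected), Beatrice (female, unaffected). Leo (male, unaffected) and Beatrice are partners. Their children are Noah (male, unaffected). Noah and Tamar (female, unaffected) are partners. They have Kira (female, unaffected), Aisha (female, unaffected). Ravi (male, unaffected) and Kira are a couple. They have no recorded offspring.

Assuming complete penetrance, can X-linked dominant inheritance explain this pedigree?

Yes

A consistent assignment under X-linked dominant exists: Carlos X^m Y, Nadia X^M X^m, Maria X^M X^m, Beatrice X^m X^m, Leo X^m Y, Noah X^m Y, Tamar X^m X^m, Kira X^m X^m, Aisha X^m X^m, Ravi X^m Y.
In this assignment every recorded phenotype matches its genotype and every non-founder's genotype is obtainable from its parents' genotypes, so the pedigree is consistent.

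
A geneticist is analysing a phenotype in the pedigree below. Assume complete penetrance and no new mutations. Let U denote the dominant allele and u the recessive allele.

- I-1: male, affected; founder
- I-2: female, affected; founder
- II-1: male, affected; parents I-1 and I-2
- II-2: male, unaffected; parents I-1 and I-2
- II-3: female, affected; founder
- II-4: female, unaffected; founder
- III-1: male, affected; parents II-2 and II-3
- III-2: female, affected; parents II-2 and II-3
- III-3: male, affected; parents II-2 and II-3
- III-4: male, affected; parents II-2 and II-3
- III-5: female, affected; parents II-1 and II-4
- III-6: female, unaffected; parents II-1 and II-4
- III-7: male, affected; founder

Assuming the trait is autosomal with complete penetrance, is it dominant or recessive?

I-1 and I-2 are both affected yet have an unaffected child II-2. Under a recessive model two affected parents are homozygous and every child would be affected, so the trait cannot be recessive.

dominant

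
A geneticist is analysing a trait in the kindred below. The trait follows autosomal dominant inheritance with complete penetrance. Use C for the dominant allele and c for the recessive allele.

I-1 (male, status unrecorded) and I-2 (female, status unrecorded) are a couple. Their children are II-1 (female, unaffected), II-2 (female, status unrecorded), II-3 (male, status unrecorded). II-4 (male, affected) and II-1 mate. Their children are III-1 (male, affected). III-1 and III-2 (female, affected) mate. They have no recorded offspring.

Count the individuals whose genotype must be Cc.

1

Obligate heterozygotes: III-1 is affected so carries C and received c from II-1 (cc), so III-1 is Cc.
Every other individual is either homozygous by phenotype or has at least one consistent homozygous assignment, so the count is 1.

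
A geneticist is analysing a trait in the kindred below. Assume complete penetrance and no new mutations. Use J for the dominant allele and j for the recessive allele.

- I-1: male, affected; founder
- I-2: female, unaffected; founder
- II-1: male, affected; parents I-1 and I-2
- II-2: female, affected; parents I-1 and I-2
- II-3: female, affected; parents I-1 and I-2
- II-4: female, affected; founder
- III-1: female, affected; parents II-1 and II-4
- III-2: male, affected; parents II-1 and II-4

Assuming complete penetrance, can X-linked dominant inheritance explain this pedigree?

No

Under X-linked dominant, II-1 (affected, male) cannot arise from I-1 (affected) × I-2 (unaffected).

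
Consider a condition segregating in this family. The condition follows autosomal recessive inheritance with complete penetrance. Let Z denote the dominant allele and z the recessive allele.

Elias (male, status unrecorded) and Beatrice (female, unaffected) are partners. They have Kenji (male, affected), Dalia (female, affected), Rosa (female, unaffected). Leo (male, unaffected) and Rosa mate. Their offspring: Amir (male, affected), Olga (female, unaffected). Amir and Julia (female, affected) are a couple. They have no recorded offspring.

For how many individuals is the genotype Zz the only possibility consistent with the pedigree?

Obligate heterozygotes: Beatrice is unaffected so carries Z and passed z to Kenji (zz), so Beatrice is Zz; Rosa is unaffected so carries Z and passed z to Amir (zz), so Rosa is Zz; Leo is unaffected so carries Z and passed z to Amir (zz), so Leo is Zz.
Every other individual is either homozygous by phenotype or has at least one consistent homozygous assignment, so the count is 3.

3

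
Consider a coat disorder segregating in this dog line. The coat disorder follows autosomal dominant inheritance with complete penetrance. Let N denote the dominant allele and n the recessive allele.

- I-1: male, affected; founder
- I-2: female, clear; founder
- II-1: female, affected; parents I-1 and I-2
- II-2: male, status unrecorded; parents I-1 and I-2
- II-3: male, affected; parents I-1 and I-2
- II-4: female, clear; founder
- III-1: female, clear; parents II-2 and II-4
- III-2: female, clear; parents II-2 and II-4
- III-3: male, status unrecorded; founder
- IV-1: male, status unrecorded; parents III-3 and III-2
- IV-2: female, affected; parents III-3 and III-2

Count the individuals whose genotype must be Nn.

3

Obligate heterozygotes: II-1 is affected so carries N and received n from I-2 (nn), so II-1 is Nn; II-3 is affected so carries N and received n from I-2 (nn), so II-3 is Nn; IV-2 is affected so carries N and received n from III-2 (nn), so IV-2 is Nn.
Every other individual is either homozygous by phenotype or has at least one consistent homozygous assignment, so the count is 3.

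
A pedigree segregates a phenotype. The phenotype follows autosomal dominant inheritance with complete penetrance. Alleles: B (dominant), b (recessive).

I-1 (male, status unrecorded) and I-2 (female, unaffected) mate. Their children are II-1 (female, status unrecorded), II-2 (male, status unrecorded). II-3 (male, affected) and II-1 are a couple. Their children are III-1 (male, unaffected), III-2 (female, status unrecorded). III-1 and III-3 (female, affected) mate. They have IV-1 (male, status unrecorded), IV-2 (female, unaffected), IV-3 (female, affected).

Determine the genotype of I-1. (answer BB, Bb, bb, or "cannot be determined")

cannot be determined

I-1's phenotype is unrecorded, and no parent or child forces a single allele at both positions; consistent genotype assignments exist with I-1 as BB or Bb or bb.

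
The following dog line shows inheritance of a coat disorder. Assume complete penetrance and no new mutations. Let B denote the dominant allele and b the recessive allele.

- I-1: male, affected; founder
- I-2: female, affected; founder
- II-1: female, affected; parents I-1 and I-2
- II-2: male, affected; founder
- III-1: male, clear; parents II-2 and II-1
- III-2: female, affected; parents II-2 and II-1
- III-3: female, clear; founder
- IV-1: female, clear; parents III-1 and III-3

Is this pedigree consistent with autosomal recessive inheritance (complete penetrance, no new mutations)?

Under autosomal recessive, III-1 (clear, male) cannot arise from II-2 (affected) × II-1 (affected).

No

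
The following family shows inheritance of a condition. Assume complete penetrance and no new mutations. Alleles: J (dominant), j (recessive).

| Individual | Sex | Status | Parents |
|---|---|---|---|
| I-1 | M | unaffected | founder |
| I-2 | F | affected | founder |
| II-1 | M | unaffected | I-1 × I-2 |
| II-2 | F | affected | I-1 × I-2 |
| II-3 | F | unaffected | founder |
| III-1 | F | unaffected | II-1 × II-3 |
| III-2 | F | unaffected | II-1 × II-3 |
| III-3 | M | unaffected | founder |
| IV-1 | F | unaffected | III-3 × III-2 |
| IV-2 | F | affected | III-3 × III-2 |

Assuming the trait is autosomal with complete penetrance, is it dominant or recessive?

III-3 and III-2 are both unaffected yet have an affected child IV-2. Under dominance, an affected child requires at least one affected parent, so the trait cannot be dominant.

recessive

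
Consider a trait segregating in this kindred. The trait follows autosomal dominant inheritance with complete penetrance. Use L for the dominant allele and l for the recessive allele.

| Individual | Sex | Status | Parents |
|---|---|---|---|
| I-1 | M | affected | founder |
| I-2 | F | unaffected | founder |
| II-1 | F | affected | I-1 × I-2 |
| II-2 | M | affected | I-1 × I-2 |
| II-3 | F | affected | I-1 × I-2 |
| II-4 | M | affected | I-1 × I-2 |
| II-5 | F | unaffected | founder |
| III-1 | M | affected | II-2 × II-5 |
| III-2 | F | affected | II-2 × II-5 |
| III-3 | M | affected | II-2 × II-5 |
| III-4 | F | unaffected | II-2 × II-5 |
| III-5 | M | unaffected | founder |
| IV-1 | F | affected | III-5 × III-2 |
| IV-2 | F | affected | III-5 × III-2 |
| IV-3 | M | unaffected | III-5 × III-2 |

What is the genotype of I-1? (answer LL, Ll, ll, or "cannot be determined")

I-1's phenotype allows LL or Ll, and no parent or child forces a single allele at both positions; consistent genotype assignments exist with I-1 as LL or Ll.

cannot be determined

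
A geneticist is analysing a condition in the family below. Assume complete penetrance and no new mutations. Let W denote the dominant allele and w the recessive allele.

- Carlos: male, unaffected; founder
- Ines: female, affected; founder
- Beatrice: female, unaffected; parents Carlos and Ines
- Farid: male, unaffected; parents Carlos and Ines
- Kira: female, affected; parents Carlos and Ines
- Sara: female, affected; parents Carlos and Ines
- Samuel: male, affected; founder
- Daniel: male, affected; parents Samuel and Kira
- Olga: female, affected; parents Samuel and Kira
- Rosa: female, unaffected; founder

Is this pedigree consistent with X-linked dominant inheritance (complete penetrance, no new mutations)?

A consistent assignment under X-linked dominant exists: Carlos X^w Y, Ines X^W X^w, Beatrice X^w X^w, Farid X^w Y, Kira X^W X^w, Sara X^W X^w, Samuel X^W Y, Daniel X^W Y, Olga X^W X^W, Rosa X^w X^w.
In this assignment every recorded phenotype matches its genotype and every non-founder's genotype is obtainable from its parents' genotypes, so the pedigree is consistent.

Yes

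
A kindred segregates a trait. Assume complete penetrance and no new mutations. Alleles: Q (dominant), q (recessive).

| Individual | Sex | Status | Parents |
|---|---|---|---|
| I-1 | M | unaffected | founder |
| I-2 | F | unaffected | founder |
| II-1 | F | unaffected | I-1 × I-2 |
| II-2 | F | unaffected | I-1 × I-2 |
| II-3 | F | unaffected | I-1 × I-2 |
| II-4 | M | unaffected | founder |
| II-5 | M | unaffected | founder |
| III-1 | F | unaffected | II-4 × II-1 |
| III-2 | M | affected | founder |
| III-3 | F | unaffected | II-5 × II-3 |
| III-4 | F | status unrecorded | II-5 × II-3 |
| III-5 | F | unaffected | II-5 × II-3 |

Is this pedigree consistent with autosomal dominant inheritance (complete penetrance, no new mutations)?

A consistent assignment under autosomal dominant exists: I-1 qq, I-2 qq, II-1 qq, II-2 qq, II-3 qq, II-4 qq, II-5 qq, III-1 qq, III-2 QQ, III-3 qq, III-4 qq, III-5 qq.
In this assignment every recorded phenotype matches its genotype and every non-founder's genotype is obtainable from its parents' genotypes, so the pedigree is consistent.

Yes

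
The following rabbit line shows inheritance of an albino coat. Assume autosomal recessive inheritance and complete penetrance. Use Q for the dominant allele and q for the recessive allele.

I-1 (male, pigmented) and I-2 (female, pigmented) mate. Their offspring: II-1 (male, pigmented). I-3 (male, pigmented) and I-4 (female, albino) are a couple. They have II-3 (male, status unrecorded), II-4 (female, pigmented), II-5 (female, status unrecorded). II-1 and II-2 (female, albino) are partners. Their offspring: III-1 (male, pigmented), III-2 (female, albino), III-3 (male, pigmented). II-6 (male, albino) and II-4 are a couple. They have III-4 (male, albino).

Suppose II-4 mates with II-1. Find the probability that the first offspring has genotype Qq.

1/2

II-4 is pigmented so carries Q and received q from I-4 (qq), so II-4 is Qq.
II-1 is pigmented so carries Q and passed q to III-2 (qq), so II-1 is Qq.
The cross gives 1/4 QQ : 1/2 Qq : 1/4 qq, so P(offspring has genotype Qq) = 1/2.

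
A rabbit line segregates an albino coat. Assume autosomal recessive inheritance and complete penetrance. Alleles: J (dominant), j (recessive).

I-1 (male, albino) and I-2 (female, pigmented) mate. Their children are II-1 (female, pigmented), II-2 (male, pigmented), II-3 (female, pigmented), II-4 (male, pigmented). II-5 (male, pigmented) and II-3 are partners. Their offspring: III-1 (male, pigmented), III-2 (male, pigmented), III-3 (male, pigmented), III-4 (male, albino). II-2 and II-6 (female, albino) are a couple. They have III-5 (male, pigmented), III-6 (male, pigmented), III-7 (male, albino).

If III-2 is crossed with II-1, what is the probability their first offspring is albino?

1/6

II-5 is pigmented so carries J and passed j to III-4 (jj), so II-5 is Jj.
II-3 is pigmented so carries J and received j from I-1 (jj), so II-3 is Jj.
III-2 is a pigmented offspring of II-5 (Jj) × II-3 (Jj), whose cross gives 1/4 JJ : 1/2 Jj : 1/4 jj; conditioning on being pigmented, III-2 is JJ with probability 1/3, Jj with probability 2/3.
II-1 is pigmented so carries J and received j from I-1 (jj), so II-1 is Jj.
Summing over parental genotype combinations, P(offspring is albino) = 2/3·1/4 = 1/6.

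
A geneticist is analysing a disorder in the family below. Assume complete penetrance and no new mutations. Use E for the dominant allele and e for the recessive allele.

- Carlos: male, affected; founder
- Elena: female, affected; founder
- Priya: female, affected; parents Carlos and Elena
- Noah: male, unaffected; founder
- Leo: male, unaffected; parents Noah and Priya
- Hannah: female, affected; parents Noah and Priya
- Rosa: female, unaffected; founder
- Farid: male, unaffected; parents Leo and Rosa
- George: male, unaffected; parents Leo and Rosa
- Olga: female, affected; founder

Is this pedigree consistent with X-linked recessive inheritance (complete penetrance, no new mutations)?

No

Under X-linked recessive, Leo (unaffected, male) cannot arise from Noah (unaffected) × Priya (affected).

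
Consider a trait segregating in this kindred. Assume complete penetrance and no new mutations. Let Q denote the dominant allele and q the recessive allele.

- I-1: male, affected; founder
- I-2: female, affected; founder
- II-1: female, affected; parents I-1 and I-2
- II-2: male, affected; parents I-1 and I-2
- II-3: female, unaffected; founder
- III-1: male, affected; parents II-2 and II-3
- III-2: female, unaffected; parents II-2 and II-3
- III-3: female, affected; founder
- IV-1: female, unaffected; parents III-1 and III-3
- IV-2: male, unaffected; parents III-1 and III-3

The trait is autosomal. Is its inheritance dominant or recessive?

dominant

III-1 and III-3 are both affected yet have an unaffected child IV-1. Under a recessive model two affected parents are homozygous and every child would be affected, so the trait cannot be recessive.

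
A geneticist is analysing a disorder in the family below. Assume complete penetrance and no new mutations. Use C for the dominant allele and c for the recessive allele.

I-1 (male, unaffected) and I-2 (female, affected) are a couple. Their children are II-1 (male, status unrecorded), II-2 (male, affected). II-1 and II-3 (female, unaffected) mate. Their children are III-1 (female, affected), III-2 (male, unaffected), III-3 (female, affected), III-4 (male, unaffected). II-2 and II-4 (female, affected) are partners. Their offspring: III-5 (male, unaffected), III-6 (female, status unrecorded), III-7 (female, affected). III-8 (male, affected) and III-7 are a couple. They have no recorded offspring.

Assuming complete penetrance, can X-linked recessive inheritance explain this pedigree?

No

Under X-linked recessive, III-5 (unaffected, male) cannot arise from II-2 (affected) × II-4 (affected).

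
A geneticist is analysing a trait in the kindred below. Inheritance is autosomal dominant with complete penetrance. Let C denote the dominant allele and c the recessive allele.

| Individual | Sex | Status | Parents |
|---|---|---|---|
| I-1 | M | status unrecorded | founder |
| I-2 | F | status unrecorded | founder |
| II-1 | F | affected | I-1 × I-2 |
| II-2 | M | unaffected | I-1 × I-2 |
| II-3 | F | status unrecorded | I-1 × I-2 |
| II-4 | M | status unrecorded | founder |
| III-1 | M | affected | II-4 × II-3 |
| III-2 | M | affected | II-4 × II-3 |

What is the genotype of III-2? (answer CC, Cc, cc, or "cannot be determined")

III-2's phenotype allows CC or Cc, and no parent or child forces a single allele at both positions; consistent genotype assignments exist with III-2 as CC or Cc.

cannot be determined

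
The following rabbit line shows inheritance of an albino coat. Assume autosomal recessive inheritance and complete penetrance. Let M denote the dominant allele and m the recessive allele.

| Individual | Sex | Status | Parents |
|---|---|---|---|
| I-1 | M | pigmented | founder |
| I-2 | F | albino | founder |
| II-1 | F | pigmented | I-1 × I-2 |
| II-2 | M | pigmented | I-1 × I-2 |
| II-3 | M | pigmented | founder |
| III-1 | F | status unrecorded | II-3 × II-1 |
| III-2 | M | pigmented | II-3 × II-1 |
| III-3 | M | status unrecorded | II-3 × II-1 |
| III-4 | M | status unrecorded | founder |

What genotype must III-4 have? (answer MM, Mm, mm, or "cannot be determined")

III-4's phenotype is unrecorded, and no parent or child forces a single allele at both positions; consistent genotype assignments exist with III-4 as MM or Mm or mm.

cannot be determined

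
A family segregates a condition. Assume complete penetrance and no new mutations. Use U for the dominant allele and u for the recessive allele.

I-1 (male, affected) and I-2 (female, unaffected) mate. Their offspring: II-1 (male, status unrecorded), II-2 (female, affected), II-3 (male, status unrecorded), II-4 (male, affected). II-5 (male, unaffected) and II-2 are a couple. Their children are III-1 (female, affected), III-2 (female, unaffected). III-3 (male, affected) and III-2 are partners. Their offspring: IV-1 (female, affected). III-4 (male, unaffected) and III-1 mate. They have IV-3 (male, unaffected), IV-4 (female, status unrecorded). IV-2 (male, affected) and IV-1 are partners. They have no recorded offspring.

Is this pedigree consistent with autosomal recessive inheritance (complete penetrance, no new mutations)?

A consistent assignment under autosomal recessive exists: I-1 uu, I-2 Uu, II-1 Uu, II-2 uu, II-3 Uu, II-4 uu, II-5 Uu, III-1 uu, III-2 Uu, III-3 uu, III-4 UU, IV-1 uu, IV-2 uu, IV-3 Uu, IV-4 Uu.
In this assignment every recorded phenotype matches its genotype and every non-founder's genotype is obtainable from its parents' genotypes, so the pedigree is consistent.

Yes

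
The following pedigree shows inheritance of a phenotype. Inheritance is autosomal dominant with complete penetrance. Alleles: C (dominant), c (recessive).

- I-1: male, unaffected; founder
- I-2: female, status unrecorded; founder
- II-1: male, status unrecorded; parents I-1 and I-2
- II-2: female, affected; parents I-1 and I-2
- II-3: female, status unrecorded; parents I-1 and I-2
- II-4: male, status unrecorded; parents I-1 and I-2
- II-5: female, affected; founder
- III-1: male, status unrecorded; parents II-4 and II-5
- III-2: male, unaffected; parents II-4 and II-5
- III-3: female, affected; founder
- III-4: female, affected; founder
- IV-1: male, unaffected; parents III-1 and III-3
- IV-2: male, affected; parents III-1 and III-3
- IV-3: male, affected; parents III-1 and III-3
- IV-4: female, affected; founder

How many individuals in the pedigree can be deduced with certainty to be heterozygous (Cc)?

3

Obligate heterozygotes: II-2 is affected so carries C and received c from I-1 (cc), so II-2 is Cc; II-5 is affected so carries C and passed c to III-2 (cc), so II-5 is Cc; III-3 is affected so carries C and passed c to IV-1 (cc), so III-3 is Cc.
Every other individual is either homozygous by phenotype or has at least one consistent homozygous assignment, so the count is 3.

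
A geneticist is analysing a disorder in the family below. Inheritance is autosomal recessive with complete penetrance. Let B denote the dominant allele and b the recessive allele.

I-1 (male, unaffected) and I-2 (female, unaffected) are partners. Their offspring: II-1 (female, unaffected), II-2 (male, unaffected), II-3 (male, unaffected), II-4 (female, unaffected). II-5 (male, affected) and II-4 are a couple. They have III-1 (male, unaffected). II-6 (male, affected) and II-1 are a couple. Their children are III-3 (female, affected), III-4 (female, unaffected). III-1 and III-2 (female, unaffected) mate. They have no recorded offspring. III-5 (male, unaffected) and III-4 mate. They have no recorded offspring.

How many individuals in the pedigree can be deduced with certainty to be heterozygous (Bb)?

3

Obligate heterozygotes: II-1 is unaffected so carries B and passed b to III-3 (bb), so II-1 is Bb; III-1 is unaffected so carries B and received b from II-5 (bb), so III-1 is Bb; III-4 is unaffected so carries B and received b from II-6 (bb), so III-4 is Bb.
Every other individual is either homozygous by phenotype or has at least one consistent homozygous assignment, so the count is 3.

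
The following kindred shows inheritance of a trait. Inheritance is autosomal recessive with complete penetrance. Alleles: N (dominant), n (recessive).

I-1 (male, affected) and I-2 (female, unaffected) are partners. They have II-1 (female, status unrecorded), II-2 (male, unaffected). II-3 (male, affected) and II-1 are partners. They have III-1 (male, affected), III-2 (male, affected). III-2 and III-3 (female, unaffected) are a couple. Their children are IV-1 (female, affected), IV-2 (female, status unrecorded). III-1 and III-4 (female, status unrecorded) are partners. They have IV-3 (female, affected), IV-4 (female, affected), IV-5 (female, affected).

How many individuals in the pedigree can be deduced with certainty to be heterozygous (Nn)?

Obligate heterozygotes: II-2 is unaffected so carries N and received n from I-1 (nn), so II-2 is Nn; III-3 is unaffected so carries N and passed n to IV-1 (nn), so III-3 is Nn.
Every other individual is either homozygous by phenotype or has at least one consistent homozygous assignment, so the count is 2.

2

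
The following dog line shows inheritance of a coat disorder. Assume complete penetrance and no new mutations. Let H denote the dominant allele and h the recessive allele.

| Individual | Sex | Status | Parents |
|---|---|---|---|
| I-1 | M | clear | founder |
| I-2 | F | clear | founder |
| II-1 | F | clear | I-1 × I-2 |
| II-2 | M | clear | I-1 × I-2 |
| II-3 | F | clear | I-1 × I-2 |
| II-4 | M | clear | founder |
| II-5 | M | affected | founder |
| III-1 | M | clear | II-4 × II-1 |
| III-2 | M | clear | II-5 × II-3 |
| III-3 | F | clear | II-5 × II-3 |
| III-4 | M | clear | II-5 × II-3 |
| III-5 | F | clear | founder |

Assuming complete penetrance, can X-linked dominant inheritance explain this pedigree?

Under X-linked dominant, III-3 (clear, female) cannot arise from II-5 (affected) × II-3 (clear).

No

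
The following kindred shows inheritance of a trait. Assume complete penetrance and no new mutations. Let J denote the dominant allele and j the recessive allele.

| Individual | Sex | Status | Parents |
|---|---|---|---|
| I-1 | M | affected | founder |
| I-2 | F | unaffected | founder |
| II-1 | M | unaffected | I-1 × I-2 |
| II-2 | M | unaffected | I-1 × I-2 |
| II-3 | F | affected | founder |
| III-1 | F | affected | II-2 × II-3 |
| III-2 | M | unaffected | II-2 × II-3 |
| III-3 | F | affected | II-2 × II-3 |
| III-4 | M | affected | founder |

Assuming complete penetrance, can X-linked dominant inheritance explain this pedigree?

A consistent assignment under X-linked dominant exists: I-1 X^J Y, I-2 X^j X^j, II-1 X^j Y, II-2 X^j Y, II-3 X^J X^j, III-1 X^J X^j, III-2 X^j Y, III-3 X^J X^j, III-4 X^J Y.
In this assignment every recorded phenotype matches its genotype and every non-founder's genotype is obtainable from its parents' genotypes, so the pedigree is consistent.

Yes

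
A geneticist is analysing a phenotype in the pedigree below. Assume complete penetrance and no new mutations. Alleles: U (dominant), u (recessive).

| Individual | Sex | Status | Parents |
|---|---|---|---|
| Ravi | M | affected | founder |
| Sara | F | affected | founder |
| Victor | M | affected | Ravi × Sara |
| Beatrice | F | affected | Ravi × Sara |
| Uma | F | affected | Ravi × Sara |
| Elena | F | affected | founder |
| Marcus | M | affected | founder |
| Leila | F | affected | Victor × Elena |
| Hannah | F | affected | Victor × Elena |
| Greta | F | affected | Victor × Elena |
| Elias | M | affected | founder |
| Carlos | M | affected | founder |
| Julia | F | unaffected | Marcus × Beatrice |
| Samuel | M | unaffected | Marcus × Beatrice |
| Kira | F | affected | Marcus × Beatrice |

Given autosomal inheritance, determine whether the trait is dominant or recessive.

dominant

Marcus and Beatrice are both affected yet have an unaffected child Julia. Under a recessive model two affected parents are homozygous and every child would be affected, so the trait cannot be recessive.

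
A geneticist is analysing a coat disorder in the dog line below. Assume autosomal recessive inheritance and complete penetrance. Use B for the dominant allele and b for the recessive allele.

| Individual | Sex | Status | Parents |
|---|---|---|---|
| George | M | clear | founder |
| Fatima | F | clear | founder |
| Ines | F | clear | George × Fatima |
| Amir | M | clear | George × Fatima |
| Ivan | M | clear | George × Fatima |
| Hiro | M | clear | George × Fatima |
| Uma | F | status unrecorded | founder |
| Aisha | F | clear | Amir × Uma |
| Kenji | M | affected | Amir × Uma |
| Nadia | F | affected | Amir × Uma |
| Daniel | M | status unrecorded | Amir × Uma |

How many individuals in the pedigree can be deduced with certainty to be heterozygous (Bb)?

Obligate heterozygotes: Amir is clear so carries B and passed b to Kenji (bb), so Amir is Bb.
Every other individual is either homozygous by phenotype or has at least one consistent homozygous assignment, so the count is 1.

1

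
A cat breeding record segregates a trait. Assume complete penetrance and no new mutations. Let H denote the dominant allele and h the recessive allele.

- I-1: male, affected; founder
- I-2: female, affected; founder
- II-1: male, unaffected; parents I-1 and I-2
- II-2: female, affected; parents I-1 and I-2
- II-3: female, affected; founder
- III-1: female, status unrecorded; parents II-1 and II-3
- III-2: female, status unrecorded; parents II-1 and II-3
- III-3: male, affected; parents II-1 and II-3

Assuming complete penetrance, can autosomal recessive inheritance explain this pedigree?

No

Under autosomal recessive, II-1 (unaffected, male) cannot arise from I-1 (affected) × I-2 (affected).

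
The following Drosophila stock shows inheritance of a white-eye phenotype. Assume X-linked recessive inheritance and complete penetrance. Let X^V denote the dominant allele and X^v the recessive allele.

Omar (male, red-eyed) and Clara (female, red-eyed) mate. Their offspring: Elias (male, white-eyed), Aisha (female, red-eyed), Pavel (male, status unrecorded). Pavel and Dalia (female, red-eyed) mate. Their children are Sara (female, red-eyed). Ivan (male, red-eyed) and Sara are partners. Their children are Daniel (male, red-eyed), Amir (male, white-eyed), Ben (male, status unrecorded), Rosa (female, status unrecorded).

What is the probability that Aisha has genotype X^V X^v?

Omar is red-eyed, so Omar is X^V Y.
Clara is red-eyed so carries V and passed v to Elias (X^v Y), so Clara is X^V X^v.
Their cross gives offspring ratios 1/2 X^V X^V : 1/2 X^V X^v. Conditioning on Aisha being red-eyed, P(X^V X^v) = 1/2 / 1 = 1/2.

1/2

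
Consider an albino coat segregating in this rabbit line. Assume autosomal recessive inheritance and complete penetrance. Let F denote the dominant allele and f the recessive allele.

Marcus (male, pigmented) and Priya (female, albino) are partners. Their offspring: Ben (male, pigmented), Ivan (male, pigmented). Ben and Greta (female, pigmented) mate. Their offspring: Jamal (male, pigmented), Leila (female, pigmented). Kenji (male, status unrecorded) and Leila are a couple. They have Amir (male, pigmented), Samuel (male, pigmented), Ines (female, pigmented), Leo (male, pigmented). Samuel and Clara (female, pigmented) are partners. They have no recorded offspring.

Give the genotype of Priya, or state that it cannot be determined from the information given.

ff

Priya is albino, so Priya is ff.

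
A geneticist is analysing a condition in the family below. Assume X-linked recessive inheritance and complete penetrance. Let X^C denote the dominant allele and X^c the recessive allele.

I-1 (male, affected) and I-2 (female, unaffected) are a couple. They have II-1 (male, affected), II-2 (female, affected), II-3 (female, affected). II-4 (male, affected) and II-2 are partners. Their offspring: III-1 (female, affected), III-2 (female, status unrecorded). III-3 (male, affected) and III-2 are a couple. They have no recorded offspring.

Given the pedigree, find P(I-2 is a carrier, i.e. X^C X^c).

1

I-2 is unaffected so carries C and passed c to II-1 (X^c Y), so I-2 is X^C X^c, giving P(X^C X^c) = 1.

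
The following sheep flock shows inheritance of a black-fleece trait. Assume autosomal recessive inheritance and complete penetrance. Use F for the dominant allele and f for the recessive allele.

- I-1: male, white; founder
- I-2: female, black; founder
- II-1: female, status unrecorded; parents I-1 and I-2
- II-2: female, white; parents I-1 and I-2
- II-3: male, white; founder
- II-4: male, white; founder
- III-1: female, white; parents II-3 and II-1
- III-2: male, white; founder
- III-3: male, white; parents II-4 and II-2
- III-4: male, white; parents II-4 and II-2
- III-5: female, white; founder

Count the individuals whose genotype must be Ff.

1

Obligate heterozygotes: II-2 is white so carries F and received f from I-2 (ff), so II-2 is Ff.
Every other individual is either homozygous by phenotype or has at least one consistent homozygous assignment, so the count is 1.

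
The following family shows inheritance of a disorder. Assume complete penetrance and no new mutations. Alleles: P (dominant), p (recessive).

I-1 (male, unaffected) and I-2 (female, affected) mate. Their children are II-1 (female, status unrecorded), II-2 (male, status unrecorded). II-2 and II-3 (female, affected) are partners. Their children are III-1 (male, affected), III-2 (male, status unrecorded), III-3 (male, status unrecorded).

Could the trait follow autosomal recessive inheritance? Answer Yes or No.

A consistent assignment under autosomal recessive exists: I-1 PP, I-2 pp, II-1 Pp, II-2 Pp, II-3 pp, III-1 pp, III-2 Pp, III-3 Pp.
In this assignment every recorded phenotype matches its genotype and every non-founder's genotype is obtainable from its parents' genotypes, so the pedigree is consistent.

Yes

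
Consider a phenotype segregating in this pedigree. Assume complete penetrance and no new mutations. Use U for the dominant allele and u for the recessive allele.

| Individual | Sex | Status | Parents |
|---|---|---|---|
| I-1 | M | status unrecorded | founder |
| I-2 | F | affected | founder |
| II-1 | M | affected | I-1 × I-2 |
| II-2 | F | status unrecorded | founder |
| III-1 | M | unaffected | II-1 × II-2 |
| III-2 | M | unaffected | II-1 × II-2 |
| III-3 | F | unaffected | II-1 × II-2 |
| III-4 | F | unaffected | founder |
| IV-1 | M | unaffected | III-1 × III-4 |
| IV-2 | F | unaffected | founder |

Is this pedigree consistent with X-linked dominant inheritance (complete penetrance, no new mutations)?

No

Under X-linked dominant, III-3 (unaffected, female) cannot arise from II-1 (affected) × II-2 (unrecorded).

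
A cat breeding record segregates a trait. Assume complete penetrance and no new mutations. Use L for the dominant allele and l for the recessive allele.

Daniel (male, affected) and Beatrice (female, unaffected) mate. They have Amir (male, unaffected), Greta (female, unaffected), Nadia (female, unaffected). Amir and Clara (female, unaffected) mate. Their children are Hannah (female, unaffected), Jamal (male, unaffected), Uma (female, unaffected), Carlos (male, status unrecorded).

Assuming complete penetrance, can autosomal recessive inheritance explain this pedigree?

A consistent assignment under autosomal recessive exists: Daniel ll, Beatrice LL, Amir Ll, Greta Ll, Nadia Ll, Clara LL, Hannah LL, Jamal LL, Uma LL, Carlos LL.
In this assignment every recorded phenotype matches its genotype and every non-founder's genotype is obtainable from its parents' genotypes, so the pedigree is consistent.

Yes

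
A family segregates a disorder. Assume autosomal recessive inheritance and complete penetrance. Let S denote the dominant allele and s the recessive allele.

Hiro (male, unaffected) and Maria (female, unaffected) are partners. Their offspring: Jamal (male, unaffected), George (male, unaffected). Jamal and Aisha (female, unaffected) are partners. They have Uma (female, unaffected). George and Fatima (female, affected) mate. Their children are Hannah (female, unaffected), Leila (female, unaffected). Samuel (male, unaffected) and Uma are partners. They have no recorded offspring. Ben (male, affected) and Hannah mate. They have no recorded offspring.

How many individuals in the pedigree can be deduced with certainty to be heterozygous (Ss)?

2

Obligate heterozygotes: Hannah is unaffected so carries S and received s from Fatima (ss), so Hannah is Ss; Leila is unaffected so carries S and received s from Fatima (ss), so Leila is Ss.
Every other individual is either homozygous by phenotype or has at least one consistent homozygous assignment, so the count is 2.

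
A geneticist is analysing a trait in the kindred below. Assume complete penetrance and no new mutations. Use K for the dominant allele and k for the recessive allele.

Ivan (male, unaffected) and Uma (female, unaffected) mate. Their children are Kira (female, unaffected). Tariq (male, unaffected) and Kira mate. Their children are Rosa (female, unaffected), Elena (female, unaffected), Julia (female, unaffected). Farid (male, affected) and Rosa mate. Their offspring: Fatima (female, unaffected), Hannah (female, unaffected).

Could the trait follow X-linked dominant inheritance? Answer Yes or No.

No

Under X-linked dominant, Fatima (unaffected, female) cannot arise from Farid (affected) × Rosa (unaffected).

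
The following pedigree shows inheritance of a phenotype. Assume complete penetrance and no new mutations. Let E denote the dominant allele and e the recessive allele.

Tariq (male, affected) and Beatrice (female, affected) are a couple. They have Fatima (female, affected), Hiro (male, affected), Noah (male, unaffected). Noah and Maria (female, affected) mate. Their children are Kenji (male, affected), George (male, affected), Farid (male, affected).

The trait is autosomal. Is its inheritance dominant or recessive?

dominant

Tariq and Beatrice are both affected yet have an unaffected child Noah. Under a recessive model two affected parents are homozygous and every child would be affected, so the trait cannot be recessive.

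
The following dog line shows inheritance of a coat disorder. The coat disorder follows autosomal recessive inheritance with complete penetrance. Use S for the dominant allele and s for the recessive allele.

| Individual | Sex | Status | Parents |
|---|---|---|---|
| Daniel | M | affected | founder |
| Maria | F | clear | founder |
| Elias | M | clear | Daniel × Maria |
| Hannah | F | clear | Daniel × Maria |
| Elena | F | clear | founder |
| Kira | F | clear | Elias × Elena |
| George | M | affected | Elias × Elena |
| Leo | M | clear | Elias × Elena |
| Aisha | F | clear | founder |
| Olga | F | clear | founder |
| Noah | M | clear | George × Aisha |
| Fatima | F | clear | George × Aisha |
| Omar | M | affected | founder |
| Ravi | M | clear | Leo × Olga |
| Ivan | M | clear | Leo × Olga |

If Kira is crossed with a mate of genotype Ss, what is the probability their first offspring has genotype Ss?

Elias is clear so carries S and received s from Daniel (ss), so Elias is Ss.
Elena is clear so carries S and passed s to George (ss), so Elena is Ss.
Kira is a clear offspring of Elias (Ss) × Elena (Ss), whose cross gives 1/4 SS : 1/2 Ss : 1/4 ss; conditioning on being clear, Kira is SS with probability 1/3, Ss with probability 2/3.
Summing over parental genotype combinations, P(offspring has genotype Ss) = 1/3·1/2 + 2/3·1/2 = 1/2.

1/2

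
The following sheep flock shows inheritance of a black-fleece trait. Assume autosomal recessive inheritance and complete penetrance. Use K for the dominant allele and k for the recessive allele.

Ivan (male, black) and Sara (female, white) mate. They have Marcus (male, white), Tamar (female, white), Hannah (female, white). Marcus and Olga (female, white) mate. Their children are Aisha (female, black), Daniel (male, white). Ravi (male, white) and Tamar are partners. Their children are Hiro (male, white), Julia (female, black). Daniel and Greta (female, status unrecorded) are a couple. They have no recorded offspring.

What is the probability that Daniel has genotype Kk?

Marcus is white so carries K and received k from Ivan (kk), so Marcus is Kk.
Olga is white so carries K and passed k to Aisha (kk), so Olga is Kk.
Their cross gives offspring ratios 1/4 KK : 1/2 Kk : 1/4 kk. Conditioning on Daniel being white, P(Kk) = 1/2 / 3/4 = 2/3.

2/3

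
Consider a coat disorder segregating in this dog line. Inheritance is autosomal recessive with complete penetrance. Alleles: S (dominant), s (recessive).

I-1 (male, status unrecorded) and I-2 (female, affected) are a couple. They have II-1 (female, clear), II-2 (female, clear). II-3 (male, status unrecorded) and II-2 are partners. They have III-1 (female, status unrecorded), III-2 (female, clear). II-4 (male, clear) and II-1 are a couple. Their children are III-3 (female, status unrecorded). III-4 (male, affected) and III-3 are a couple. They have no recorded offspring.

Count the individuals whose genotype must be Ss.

Obligate heterozygotes: II-1 is clear so carries S and received s from I-2 (ss), so II-1 is Ss; II-2 is clear so carries S and received s from I-2 (ss), so II-2 is Ss.
Every other individual is either homozygous by phenotype or has at least one consistent homozygous assignment, so the count is 2.

2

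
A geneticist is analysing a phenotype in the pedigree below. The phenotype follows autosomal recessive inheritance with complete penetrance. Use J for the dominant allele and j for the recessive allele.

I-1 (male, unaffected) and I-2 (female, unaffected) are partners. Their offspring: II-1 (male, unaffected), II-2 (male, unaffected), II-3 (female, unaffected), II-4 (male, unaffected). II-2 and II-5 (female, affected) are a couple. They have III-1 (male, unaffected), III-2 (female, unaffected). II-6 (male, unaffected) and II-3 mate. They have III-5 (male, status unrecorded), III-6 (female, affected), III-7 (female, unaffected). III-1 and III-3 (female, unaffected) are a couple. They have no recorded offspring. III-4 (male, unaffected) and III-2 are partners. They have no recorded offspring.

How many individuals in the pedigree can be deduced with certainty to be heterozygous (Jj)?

Obligate heterozygotes: II-3 is unaffected so carries J and passed j to III-6 (jj), so II-3 is Jj; II-6 is unaffected so carries J and passed j to III-6 (jj), so II-6 is Jj; III-1 is unaffected so carries J and received j from II-5 (jj), so III-1 is Jj; III-2 is unaffected so carries J and received j from II-5 (jj), so III-2 is Jj.
Every other individual is either homozygous by phenotype or has at least one consistent homozygous assignment, so the count is 4.

4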